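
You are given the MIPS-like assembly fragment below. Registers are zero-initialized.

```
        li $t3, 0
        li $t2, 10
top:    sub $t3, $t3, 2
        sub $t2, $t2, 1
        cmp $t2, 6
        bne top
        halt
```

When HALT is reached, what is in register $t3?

-8

$t3=0
$t2=10
$t3=0-2=-2
$t2=10-1=9
cmp $t2, 6  (cmp 9,6)
bne top: taken
$t3=(-2)-2=-4
$t2=9-1=8
cmp $t2, 6  (cmp 8,6)
bne top: taken
$t3=(-4)-2=-6
$t2=8-1=7
cmp $t2, 6  (cmp 7,6)
bne top: taken
$t3=(-6)-2=-8
$t2=7-1=6
cmp $t2, 6  (cmp 6,6)
bne top: not taken
halt.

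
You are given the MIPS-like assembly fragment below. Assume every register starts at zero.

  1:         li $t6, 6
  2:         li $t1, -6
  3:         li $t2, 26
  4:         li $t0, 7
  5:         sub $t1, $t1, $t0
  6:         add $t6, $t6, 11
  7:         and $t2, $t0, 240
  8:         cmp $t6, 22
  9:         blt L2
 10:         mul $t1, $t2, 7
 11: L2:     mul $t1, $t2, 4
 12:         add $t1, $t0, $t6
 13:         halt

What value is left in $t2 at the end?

li $t6, 6 → $t6=6
li $t1, -6 → $t1=-6
li $t2, 26 → $t2=26
li $t0, 7 → $t0=7
sub $t1, $t1, $t0 → $t1=(-6)-7=-13
add $t6, $t6, 11 → $t6=6+11=17
and $t2, $t0, 240 → $t2=7&240=0
cmp $t6, 22  (cmp 17,22)
blt L2: taken
mul $t1, $t2, 4 → $t1=0*4=0
add $t1, $t0, $t6 → $t1=7+17=24
halt.

0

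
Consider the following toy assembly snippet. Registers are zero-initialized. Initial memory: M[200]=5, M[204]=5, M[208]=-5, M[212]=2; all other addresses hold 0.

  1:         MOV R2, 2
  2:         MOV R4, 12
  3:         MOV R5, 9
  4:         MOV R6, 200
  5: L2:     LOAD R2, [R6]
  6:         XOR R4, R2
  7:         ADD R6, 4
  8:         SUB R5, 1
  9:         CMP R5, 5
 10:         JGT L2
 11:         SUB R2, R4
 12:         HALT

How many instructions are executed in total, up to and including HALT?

30

R2=2
R4=12
R5=9
R6=200
R2=M[200]=5
R4=12^5=9
R6=200+4=204
R5=9-1=8
CMP R5, 5  (cmp 8,5)
JGT L2: taken
R2=M[204]=5
R4=9^5=12
R6=204+4=208
R5=8-1=7
CMP R5, 5  (cmp 7,5)
JGT L2: taken
R2=M[208]=-5
R4=12^(-5)=-9
R6=208+4=212
R5=7-1=6
CMP R5, 5  (cmp 6,5)
JGT L2: taken
R2=M[212]=2
R4=(-9)^2=-11
R6=212+4=216
R5=6-1=5
CMP R5, 5  (cmp 5,5)
JGT L2: not taken
R2=2-(-11)=13
halt.
Total executed instructions: 30.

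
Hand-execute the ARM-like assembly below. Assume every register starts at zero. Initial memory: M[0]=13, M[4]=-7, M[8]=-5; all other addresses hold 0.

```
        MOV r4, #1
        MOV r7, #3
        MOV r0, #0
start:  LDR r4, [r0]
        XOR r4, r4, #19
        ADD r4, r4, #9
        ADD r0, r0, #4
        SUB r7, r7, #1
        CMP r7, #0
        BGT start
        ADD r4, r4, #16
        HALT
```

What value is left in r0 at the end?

after MOV r4, #1: r4=1
after MOV r7, #3: r7=3
after MOV r0, #0: r0=0
after LDR r4, [r0]: r4=M[0]=13
after XOR r4, r4, #19: r4=13^19=30
after ADD r4, r4, #9: r4=30+9=39
after ADD r0, r0, #4: r0=0+4=4
after SUB r7, r7, #1: r7=3-1=2
CMP r7, #0  (cmp 2,0)
BGT start: taken
after LDR r4, [r0]: r4=M[4]=-7
after XOR r4, r4, #19: r4=(-7)^19=-22
after ADD r4, r4, #9: r4=(-22)+9=-13
after ADD r0, r0, #4: r0=4+4=8
after SUB r7, r7, #1: r7=2-1=1
CMP r7, #0  (cmp 1,0)
BGT start: taken
after LDR r4, [r0]: r4=M[8]=-5
after XOR r4, r4, #19: r4=(-5)^19=-24
after ADD r4, r4, #9: r4=(-24)+9=-15
after ADD r0, r0, #4: r0=8+4=12
after SUB r7, r7, #1: r7=1-1=0
CMP r7, #0  (cmp 0,0)
BGT start: not taken
after ADD r4, r4, #16: r4=(-15)+16=1
halt.

12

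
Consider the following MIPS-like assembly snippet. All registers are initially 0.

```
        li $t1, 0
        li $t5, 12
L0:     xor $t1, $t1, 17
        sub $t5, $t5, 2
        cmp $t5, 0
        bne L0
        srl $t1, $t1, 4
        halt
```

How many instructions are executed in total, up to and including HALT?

$t1=0
$t5=12
$t1=0^17=17
$t5=12-2=10
cmp $t5, 0  (cmp 10,0)
bne L0: taken
$t1=17^17=0
$t5=10-2=8
cmp $t5, 0  (cmp 8,0)
bne L0: taken
$t1=0^17=17
$t5=8-2=6
cmp $t5, 0  (cmp 6,0)
bne L0: taken
$t1=17^17=0
$t5=6-2=4
cmp $t5, 0  (cmp 4,0)
bne L0: taken
$t1=0^17=17
$t5=4-2=2
cmp $t5, 0  (cmp 2,0)
bne L0: taken
$t1=17^17=0
$t5=2-2=0
cmp $t5, 0  (cmp 0,0)
bne L0: not taken
$t1=0>>4=0
halt.
Total executed instructions: 28.

28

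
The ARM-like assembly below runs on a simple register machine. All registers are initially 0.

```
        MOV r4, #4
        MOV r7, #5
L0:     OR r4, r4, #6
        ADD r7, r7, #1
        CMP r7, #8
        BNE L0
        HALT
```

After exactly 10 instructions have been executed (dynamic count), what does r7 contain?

7

after MOV r4, #4: r4=4
after MOV r7, #5: r7=5
after OR r4, r4, #6: r4=4|6=6
after ADD r7, r7, #1: r7=5+1=6
CMP r7, #8  (cmp 6,8)
BNE L0: taken
after OR r4, r4, #6: r4=6|6=6
after ADD r7, r7, #1: r7=6+1=7
CMP r7, #8  (cmp 7,8)
BNE L0: taken
After step 10: r7 = 7.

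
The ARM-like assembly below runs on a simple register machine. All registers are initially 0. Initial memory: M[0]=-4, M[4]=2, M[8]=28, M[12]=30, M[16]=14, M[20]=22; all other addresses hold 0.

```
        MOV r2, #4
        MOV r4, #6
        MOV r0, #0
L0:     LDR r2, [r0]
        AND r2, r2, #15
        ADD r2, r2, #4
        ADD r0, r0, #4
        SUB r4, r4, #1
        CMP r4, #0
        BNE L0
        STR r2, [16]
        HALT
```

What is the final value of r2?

r2=4
r4=6
r0=0
r2=M[0]=-4
r2=(-4)&15=12
r2=12+4=16
r0=0+4=4
r4=6-1=5
CMP r4, #0  (cmp 5,0)
BNE L0: taken
r2=M[4]=2
r2=2&15=2
r2=2+4=6
r0=4+4=8
r4=5-1=4
CMP r4, #0  (cmp 4,0)
BNE L0: taken
r2=M[8]=28
r2=28&15=12
r2=12+4=16
r0=8+4=12
r4=4-1=3
CMP r4, #0  (cmp 3,0)
BNE L0: taken
r2=M[12]=30
r2=30&15=14
r2=14+4=18
r0=12+4=16
r4=3-1=2
CMP r4, #0  (cmp 2,0)
BNE L0: taken
r2=M[16]=14
r2=14&15=14
r2=14+4=18
r0=16+4=20
r4=2-1=1
CMP r4, #0  (cmp 1,0)
BNE L0: taken
r2=M[20]=22
r2=22&15=6
r2=6+4=10
r0=20+4=24
r4=1-1=0
CMP r4, #0  (cmp 0,0)
BNE L0: not taken
STR r2, [16] → M[16]=10
halt.

10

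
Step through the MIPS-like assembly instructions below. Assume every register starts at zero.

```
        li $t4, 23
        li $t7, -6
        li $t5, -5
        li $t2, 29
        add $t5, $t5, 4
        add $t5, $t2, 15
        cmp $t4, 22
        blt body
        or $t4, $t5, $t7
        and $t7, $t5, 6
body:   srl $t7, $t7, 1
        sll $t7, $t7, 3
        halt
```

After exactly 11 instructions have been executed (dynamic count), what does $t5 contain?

44

$t4=23
$t7=-6
$t5=-5
$t2=29
$t5=(-5)+4=-1
$t5=29+15=44
cmp $t4, 22  (cmp 23,22)
blt body: not taken
$t4=44|(-6)=-2
$t7=44&6=4
$t7=4>>1=2
After step 11: $t5 = 44.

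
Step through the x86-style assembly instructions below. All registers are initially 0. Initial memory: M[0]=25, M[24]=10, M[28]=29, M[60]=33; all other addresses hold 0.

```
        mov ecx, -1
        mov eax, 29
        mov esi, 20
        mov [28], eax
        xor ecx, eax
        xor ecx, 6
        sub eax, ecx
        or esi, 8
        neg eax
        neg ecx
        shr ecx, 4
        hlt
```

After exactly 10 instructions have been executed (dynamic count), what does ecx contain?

mov ecx, -1 → ecx=-1
mov eax, 29 → eax=29
mov esi, 20 → esi=20
mov [28], eax → M[28]=29
xor ecx, eax → ecx=(-1)^29=-30
xor ecx, 6 → ecx=(-30)^6=-28
sub eax, ecx → eax=29-(-28)=57
or esi, 8 → esi=20|8=28
neg eax → eax=-(57)=-57
neg ecx → ecx=-(-28)=28
After step 10: ecx = 28.

28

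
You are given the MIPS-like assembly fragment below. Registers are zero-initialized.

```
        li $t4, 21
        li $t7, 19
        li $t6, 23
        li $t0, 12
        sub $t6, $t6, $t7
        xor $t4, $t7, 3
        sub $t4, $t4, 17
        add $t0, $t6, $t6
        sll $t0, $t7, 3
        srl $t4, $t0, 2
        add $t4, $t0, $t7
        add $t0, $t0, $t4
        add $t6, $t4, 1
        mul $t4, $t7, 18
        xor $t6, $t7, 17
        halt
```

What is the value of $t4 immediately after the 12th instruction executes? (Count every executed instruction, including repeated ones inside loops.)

171

after li $t4, 21: $t4=21
after li $t7, 19: $t7=19
after li $t6, 23: $t6=23
after li $t0, 12: $t0=12
after sub $t6, $t6, $t7: $t6=23-19=4
after xor $t4, $t7, 3: $t4=19^3=16
after sub $t4, $t4, 17: $t4=16-17=-1
after add $t0, $t6, $t6: $t0=4+4=8
after sll $t0, $t7, 3: $t0=19<<3=152
after srl $t4, $t0, 2: $t4=152>>2=38
after add $t4, $t0, $t7: $t4=152+19=171
after add $t0, $t0, $t4: $t0=152+171=323
After step 12: $t4 = 171.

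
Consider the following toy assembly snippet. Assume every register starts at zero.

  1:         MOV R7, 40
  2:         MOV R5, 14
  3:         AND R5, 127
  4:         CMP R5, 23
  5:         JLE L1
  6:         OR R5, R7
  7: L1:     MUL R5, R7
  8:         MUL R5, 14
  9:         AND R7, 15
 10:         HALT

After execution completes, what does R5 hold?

R7=40
R5=14
R5=14&127=14
CMP R5, 23  (cmp 14,23)
JLE L1: taken
R5=14*40=560
R5=560*14=7840
R7=40&15=8
halt.

7840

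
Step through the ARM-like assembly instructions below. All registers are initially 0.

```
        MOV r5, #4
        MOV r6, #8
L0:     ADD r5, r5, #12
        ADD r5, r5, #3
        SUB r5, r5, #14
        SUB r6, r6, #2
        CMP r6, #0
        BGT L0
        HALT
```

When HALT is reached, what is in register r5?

8

after MOV r5, #4: r5=4
after MOV r6, #8: r6=8
after ADD r5, r5, #12: r5=4+12=16
after ADD r5, r5, #3: r5=16+3=19
after SUB r5, r5, #14: r5=19-14=5
after SUB r6, r6, #2: r6=8-2=6
CMP r6, #0  (cmp 6,0)
BGT L0: taken
after ADD r5, r5, #12: r5=5+12=17
after ADD r5, r5, #3: r5=17+3=20
after SUB r5, r5, #14: r5=20-14=6
after SUB r6, r6, #2: r6=6-2=4
CMP r6, #0  (cmp 4,0)
BGT L0: taken
after ADD r5, r5, #12: r5=6+12=18
after ADD r5, r5, #3: r5=18+3=21
after SUB r5, r5, #14: r5=21-14=7
after SUB r6, r6, #2: r6=4-2=2
CMP r6, #0  (cmp 2,0)
BGT L0: taken
after ADD r5, r5, #12: r5=7+12=19
after ADD r5, r5, #3: r5=19+3=22
after SUB r5, r5, #14: r5=22-14=8
after SUB r6, r6, #2: r6=2-2=0
CMP r6, #0  (cmp 0,0)
BGT L0: not taken
halt.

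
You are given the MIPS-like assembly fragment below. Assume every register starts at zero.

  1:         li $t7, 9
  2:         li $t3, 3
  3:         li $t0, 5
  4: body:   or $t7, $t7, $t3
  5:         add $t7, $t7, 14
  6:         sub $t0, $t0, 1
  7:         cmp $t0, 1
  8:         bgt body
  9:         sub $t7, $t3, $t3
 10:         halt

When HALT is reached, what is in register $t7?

li $t7, 9 → $t7=9
li $t3, 3 → $t3=3
li $t0, 5 → $t0=5
or $t7, $t7, $t3 → $t7=9|3=11
add $t7, $t7, 14 → $t7=11+14=25
sub $t0, $t0, 1 → $t0=5-1=4
cmp $t0, 1  (cmp 4,1)
bgt body: taken
or $t7, $t7, $t3 → $t7=25|3=27
add $t7, $t7, 14 → $t7=27+14=41
sub $t0, $t0, 1 → $t0=4-1=3
cmp $t0, 1  (cmp 3,1)
bgt body: taken
or $t7, $t7, $t3 → $t7=41|3=43
add $t7, $t7, 14 → $t7=43+14=57
sub $t0, $t0, 1 → $t0=3-1=2
cmp $t0, 1  (cmp 2,1)
bgt body: taken
or $t7, $t7, $t3 → $t7=57|3=59
add $t7, $t7, 14 → $t7=59+14=73
sub $t0, $t0, 1 → $t0=2-1=1
cmp $t0, 1  (cmp 1,1)
bgt body: not taken
sub $t7, $t3, $t3 → $t7=3-3=0
halt.

0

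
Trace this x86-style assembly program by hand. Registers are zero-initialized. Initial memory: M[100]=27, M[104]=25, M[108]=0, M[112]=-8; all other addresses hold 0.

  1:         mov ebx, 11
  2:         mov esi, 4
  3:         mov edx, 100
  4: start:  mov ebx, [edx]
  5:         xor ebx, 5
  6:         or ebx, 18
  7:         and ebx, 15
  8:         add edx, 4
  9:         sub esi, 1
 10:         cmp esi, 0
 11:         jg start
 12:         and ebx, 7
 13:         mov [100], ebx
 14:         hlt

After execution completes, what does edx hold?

116

ebx=11
esi=4
edx=100
ebx=M[100]=27
ebx=27^5=30
ebx=30|18=30
ebx=30&15=14
edx=100+4=104
esi=4-1=3
cmp esi, 0  (cmp 3,0)
jg start: taken
ebx=M[104]=25
ebx=25^5=28
ebx=28|18=30
ebx=30&15=14
edx=104+4=108
esi=3-1=2
cmp esi, 0  (cmp 2,0)
jg start: taken
ebx=M[108]=0
ebx=0^5=5
ebx=5|18=23
ebx=23&15=7
edx=108+4=112
esi=2-1=1
cmp esi, 0  (cmp 1,0)
jg start: taken
ebx=M[112]=-8
ebx=(-8)^5=-3
ebx=(-3)|18=-1
ebx=(-1)&15=15
edx=112+4=116
esi=1-1=0
cmp esi, 0  (cmp 0,0)
jg start: not taken
ebx=15&7=7
mov [100], ebx → M[100]=7
halt.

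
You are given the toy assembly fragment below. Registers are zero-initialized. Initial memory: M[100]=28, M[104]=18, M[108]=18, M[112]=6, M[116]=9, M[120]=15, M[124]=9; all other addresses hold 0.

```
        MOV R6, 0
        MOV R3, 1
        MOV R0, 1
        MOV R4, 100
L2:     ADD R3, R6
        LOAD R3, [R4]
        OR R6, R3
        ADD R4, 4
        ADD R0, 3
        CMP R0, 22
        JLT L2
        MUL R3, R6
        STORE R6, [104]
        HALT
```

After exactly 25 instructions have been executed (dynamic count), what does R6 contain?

30

after MOV R6, 0: R6=0
after MOV R3, 1: R3=1
after MOV R0, 1: R0=1
after MOV R4, 100: R4=100
after ADD R3, R6: R3=1+0=1
after LOAD R3, [R4]: R3=M[100]=28
after OR R6, R3: R6=0|28=28
after ADD R4, 4: R4=100+4=104
after ADD R0, 3: R0=1+3=4
CMP R0, 22  (cmp 4,22)
JLT L2: taken
after ADD R3, R6: R3=28+28=56
after LOAD R3, [R4]: R3=M[104]=18
after OR R6, R3: R6=28|18=30
after ADD R4, 4: R4=104+4=108
after ADD R0, 3: R0=4+3=7
CMP R0, 22  (cmp 7,22)
JLT L2: taken
after ADD R3, R6: R3=18+30=48
after LOAD R3, [R4]: R3=M[108]=18
after OR R6, R3: R6=30|18=30
after ADD R4, 4: R4=108+4=112
after ADD R0, 3: R0=7+3=10
CMP R0, 22  (cmp 10,22)
JLT L2: taken
After step 25: R6 = 30.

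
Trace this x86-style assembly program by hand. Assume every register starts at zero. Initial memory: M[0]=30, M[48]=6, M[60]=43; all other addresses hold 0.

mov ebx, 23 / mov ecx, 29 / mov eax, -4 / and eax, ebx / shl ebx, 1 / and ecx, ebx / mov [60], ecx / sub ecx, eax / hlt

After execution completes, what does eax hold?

20

after mov ebx, 23: ebx=23
after mov ecx, 29: ecx=29
after mov eax, -4: eax=-4
after and eax, ebx: eax=(-4)&23=20
after shl ebx, 1: ebx=23<<1=46
after and ecx, ebx: ecx=29&46=12
mov [60], ecx → M[60]=12
after sub ecx, eax: ecx=12-20=-8
halt.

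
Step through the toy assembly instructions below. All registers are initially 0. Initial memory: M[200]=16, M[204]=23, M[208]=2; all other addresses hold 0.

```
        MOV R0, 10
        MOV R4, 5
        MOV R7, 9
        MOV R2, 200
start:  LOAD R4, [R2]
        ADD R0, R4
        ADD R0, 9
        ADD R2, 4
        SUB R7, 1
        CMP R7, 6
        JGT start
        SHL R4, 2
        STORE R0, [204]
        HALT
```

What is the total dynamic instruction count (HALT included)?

28

MOV R0, 10 → R0=10
MOV R4, 5 → R4=5
MOV R7, 9 → R7=9
MOV R2, 200 → R2=200
LOAD R4, [R2] → R4=M[200]=16
ADD R0, R4 → R0=10+16=26
ADD R0, 9 → R0=26+9=35
ADD R2, 4 → R2=200+4=204
SUB R7, 1 → R7=9-1=8
CMP R7, 6  (cmp 8,6)
JGT start: taken
LOAD R4, [R2] → R4=M[204]=23
ADD R0, R4 → R0=35+23=58
ADD R0, 9 → R0=58+9=67
ADD R2, 4 → R2=204+4=208
SUB R7, 1 → R7=8-1=7
CMP R7, 6  (cmp 7,6)
JGT start: taken
LOAD R4, [R2] → R4=M[208]=2
ADD R0, R4 → R0=67+2=69
ADD R0, 9 → R0=69+9=78
ADD R2, 4 → R2=208+4=212
SUB R7, 1 → R7=7-1=6
CMP R7, 6  (cmp 6,6)
JGT start: not taken
SHL R4, 2 → R4=2<<2=8
STORE R0, [204] → M[204]=78
halt.
Total executed instructions: 28.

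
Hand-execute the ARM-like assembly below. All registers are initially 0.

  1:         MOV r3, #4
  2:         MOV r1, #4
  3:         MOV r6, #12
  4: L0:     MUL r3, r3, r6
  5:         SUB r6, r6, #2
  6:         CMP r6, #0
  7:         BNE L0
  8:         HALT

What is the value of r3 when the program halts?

184320

MOV r3, #4 → r3=4
MOV r1, #4 → r1=4
MOV r6, #12 → r6=12
MUL r3, r3, r6 → r3=4*12=48
SUB r6, r6, #2 → r6=12-2=10
CMP r6, #0  (cmp 10,0)
BNE L0: taken
MUL r3, r3, r6 → r3=48*10=480
SUB r6, r6, #2 → r6=10-2=8
CMP r6, #0  (cmp 8,0)
BNE L0: taken
MUL r3, r3, r6 → r3=480*8=3840
SUB r6, r6, #2 → r6=8-2=6
CMP r6, #0  (cmp 6,0)
BNE L0: taken
MUL r3, r3, r6 → r3=3840*6=23040
SUB r6, r6, #2 → r6=6-2=4
CMP r6, #0  (cmp 4,0)
BNE L0: taken
MUL r3, r3, r6 → r3=23040*4=92160
SUB r6, r6, #2 → r6=4-2=2
CMP r6, #0  (cmp 2,0)
BNE L0: taken
MUL r3, r3, r6 → r3=92160*2=184320
SUB r6, r6, #2 → r6=2-2=0
CMP r6, #0  (cmp 0,0)
BNE L0: not taken
halt.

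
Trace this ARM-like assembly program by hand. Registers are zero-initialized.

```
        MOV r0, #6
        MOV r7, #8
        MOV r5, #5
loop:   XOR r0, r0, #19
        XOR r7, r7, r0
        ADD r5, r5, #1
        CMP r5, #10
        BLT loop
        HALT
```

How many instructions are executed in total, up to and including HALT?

after MOV r0, #6: r0=6
after MOV r7, #8: r7=8
after MOV r5, #5: r5=5
after XOR r0, r0, #19: r0=6^19=21
after XOR r7, r7, r0: r7=8^21=29
after ADD r5, r5, #1: r5=5+1=6
CMP r5, #10  (cmp 6,10)
BLT loop: taken
after XOR r0, r0, #19: r0=21^19=6
after XOR r7, r7, r0: r7=29^6=27
after ADD r5, r5, #1: r5=6+1=7
CMP r5, #10  (cmp 7,10)
BLT loop: taken
after XOR r0, r0, #19: r0=6^19=21
after XOR r7, r7, r0: r7=27^21=14
after ADD r5, r5, #1: r5=7+1=8
CMP r5, #10  (cmp 8,10)
BLT loop: taken
after XOR r0, r0, #19: r0=21^19=6
after XOR r7, r7, r0: r7=14^6=8
after ADD r5, r5, #1: r5=8+1=9
CMP r5, #10  (cmp 9,10)
BLT loop: taken
after XOR r0, r0, #19: r0=6^19=21
after XOR r7, r7, r0: r7=8^21=29
after ADD r5, r5, #1: r5=9+1=10
CMP r5, #10  (cmp 10,10)
BLT loop: not taken
halt.
Total executed instructions: 29.

29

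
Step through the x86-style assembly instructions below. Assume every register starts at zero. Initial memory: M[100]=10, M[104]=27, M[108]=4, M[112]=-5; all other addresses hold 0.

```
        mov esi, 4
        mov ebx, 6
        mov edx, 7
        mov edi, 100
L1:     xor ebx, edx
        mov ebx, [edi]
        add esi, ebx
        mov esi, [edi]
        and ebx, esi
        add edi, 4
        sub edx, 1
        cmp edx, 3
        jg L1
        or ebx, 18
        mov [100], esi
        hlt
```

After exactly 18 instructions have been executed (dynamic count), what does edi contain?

104

esi=4
ebx=6
edx=7
edi=100
ebx=6^7=1
ebx=M[100]=10
esi=4+10=14
esi=M[100]=10
ebx=10&10=10
edi=100+4=104
edx=7-1=6
cmp edx, 3  (cmp 6,3)
jg L1: taken
ebx=10^6=12
ebx=M[104]=27
esi=10+27=37
esi=M[104]=27
ebx=27&27=27
After step 18: edi = 104.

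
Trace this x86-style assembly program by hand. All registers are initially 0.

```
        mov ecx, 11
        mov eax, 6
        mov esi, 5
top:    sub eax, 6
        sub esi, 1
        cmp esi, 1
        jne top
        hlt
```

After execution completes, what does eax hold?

-18

mov ecx, 11 → ecx=11
mov eax, 6 → eax=6
mov esi, 5 → esi=5
sub eax, 6 → eax=6-6=0
sub esi, 1 → esi=5-1=4
cmp esi, 1  (cmp 4,1)
jne top: taken
sub eax, 6 → eax=0-6=-6
sub esi, 1 → esi=4-1=3
cmp esi, 1  (cmp 3,1)
jne top: taken
sub eax, 6 → eax=(-6)-6=-12
sub esi, 1 → esi=3-1=2
cmp esi, 1  (cmp 2,1)
jne top: taken
sub eax, 6 → eax=(-12)-6=-18
sub esi, 1 → esi=2-1=1
cmp esi, 1  (cmp 1,1)
jne top: not taken
halt.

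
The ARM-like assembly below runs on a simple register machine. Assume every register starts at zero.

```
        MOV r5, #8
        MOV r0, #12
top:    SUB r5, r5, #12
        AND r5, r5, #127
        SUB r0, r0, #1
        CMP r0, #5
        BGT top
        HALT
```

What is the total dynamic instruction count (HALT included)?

after MOV r5, #8: r5=8
after MOV r0, #12: r0=12
after SUB r5, r5, #12: r5=8-12=-4
after AND r5, r5, #127: r5=(-4)&127=124
after SUB r0, r0, #1: r0=12-1=11
CMP r0, #5  (cmp 11,5)
BGT top: taken
after SUB r5, r5, #12: r5=124-12=112
after AND r5, r5, #127: r5=112&127=112
after SUB r0, r0, #1: r0=11-1=10
CMP r0, #5  (cmp 10,5)
BGT top: taken
after SUB r5, r5, #12: r5=112-12=100
after AND r5, r5, #127: r5=100&127=100
after SUB r0, r0, #1: r0=10-1=9
CMP r0, #5  (cmp 9,5)
BGT top: taken
after SUB r5, r5, #12: r5=100-12=88
after AND r5, r5, #127: r5=88&127=88
after SUB r0, r0, #1: r0=9-1=8
CMP r0, #5  (cmp 8,5)
BGT top: taken
after SUB r5, r5, #12: r5=88-12=76
after AND r5, r5, #127: r5=76&127=76
after SUB r0, r0, #1: r0=8-1=7
CMP r0, #5  (cmp 7,5)
BGT top: taken
after SUB r5, r5, #12: r5=76-12=64
after AND r5, r5, #127: r5=64&127=64
after SUB r0, r0, #1: r0=7-1=6
CMP r0, #5  (cmp 6,5)
BGT top: taken
after SUB r5, r5, #12: r5=64-12=52
after AND r5, r5, #127: r5=52&127=52
after SUB r0, r0, #1: r0=6-1=5
CMP r0, #5  (cmp 5,5)
BGT top: not taken
halt.
Total executed instructions: 38.

38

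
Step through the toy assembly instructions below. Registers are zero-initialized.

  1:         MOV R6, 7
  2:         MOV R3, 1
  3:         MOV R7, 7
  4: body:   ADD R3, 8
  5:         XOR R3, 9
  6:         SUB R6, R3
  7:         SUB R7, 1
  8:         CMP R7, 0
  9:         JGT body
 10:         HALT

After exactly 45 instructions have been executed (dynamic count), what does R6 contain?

4

R6=7
R3=1
R7=7
R3=1+8=9
R3=9^9=0
R6=7-0=7
R7=7-1=6
CMP R7, 0  (cmp 6,0)
JGT body: taken
R3=0+8=8
R3=8^9=1
R6=7-1=6
R7=6-1=5
CMP R7, 0  (cmp 5,0)
JGT body: taken
R3=1+8=9
R3=9^9=0
R6=6-0=6
R7=5-1=4
CMP R7, 0  (cmp 4,0)
JGT body: taken
R3=0+8=8
R3=8^9=1
R6=6-1=5
R7=4-1=3
CMP R7, 0  (cmp 3,0)
JGT body: taken
R3=1+8=9
R3=9^9=0
R6=5-0=5
R7=3-1=2
CMP R7, 0  (cmp 2,0)
JGT body: taken
R3=0+8=8
R3=8^9=1
R6=5-1=4
R7=2-1=1
CMP R7, 0  (cmp 1,0)
JGT body: taken
R3=1+8=9
R3=9^9=0
R6=4-0=4
R7=1-1=0
CMP R7, 0  (cmp 0,0)
JGT body: not taken
After step 45: R6 = 4.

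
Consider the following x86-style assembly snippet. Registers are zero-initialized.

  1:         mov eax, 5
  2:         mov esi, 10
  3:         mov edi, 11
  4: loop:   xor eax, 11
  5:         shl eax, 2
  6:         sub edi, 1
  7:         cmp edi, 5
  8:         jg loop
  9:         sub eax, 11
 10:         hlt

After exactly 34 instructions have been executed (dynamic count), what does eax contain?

mov eax, 5 → eax=5
mov esi, 10 → esi=10
mov edi, 11 → edi=11
xor eax, 11 → eax=5^11=14
shl eax, 2 → eax=14<<2=56
sub edi, 1 → edi=11-1=10
cmp edi, 5  (cmp 10,5)
jg loop: taken
xor eax, 11 → eax=56^11=51
shl eax, 2 → eax=51<<2=204
sub edi, 1 → edi=10-1=9
cmp edi, 5  (cmp 9,5)
jg loop: taken
xor eax, 11 → eax=204^11=199
shl eax, 2 → eax=199<<2=796
sub edi, 1 → edi=9-1=8
cmp edi, 5  (cmp 8,5)
jg loop: taken
xor eax, 11 → eax=796^11=791
shl eax, 2 → eax=791<<2=3164
sub edi, 1 → edi=8-1=7
cmp edi, 5  (cmp 7,5)
jg loop: taken
xor eax, 11 → eax=3164^11=3159
shl eax, 2 → eax=3159<<2=12636
sub edi, 1 → edi=7-1=6
cmp edi, 5  (cmp 6,5)
jg loop: taken
xor eax, 11 → eax=12636^11=12631
shl eax, 2 → eax=12631<<2=50524
sub edi, 1 → edi=6-1=5
cmp edi, 5  (cmp 5,5)
jg loop: not taken
sub eax, 11 → eax=50524-11=50513
After step 34: eax = 50513.

50513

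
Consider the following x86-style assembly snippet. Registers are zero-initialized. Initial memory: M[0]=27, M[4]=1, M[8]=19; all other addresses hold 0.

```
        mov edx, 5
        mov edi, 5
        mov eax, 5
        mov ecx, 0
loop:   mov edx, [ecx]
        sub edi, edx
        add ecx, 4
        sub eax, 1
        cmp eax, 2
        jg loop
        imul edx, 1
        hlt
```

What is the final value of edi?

after mov edx, 5: edx=5
after mov edi, 5: edi=5
after mov eax, 5: eax=5
after mov ecx, 0: ecx=0
after mov edx, [ecx]: edx=M[0]=27
after sub edi, edx: edi=5-27=-22
after add ecx, 4: ecx=0+4=4
after sub eax, 1: eax=5-1=4
cmp eax, 2  (cmp 4,2)
jg loop: taken
after mov edx, [ecx]: edx=M[4]=1
after sub edi, edx: edi=(-22)-1=-23
after add ecx, 4: ecx=4+4=8
after sub eax, 1: eax=4-1=3
cmp eax, 2  (cmp 3,2)
jg loop: taken
after mov edx, [ecx]: edx=M[8]=19
after sub edi, edx: edi=(-23)-19=-42
after add ecx, 4: ecx=8+4=12
after sub eax, 1: eax=3-1=2
cmp eax, 2  (cmp 2,2)
jg loop: not taken
after imul edx, 1: edx=19*1=19
halt.

-42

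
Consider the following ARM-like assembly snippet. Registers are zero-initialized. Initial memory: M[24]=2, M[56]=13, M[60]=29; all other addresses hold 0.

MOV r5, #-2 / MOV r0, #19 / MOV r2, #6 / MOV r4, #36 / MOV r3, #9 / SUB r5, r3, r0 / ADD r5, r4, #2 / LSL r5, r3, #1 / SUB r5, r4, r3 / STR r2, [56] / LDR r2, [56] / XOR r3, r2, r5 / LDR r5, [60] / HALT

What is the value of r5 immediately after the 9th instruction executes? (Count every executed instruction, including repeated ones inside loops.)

r5=-2
r0=19
r2=6
r4=36
r3=9
r5=9-19=-10
r5=36+2=38
r5=9<<1=18
r5=36-9=27
After step 9: r5 = 27.

27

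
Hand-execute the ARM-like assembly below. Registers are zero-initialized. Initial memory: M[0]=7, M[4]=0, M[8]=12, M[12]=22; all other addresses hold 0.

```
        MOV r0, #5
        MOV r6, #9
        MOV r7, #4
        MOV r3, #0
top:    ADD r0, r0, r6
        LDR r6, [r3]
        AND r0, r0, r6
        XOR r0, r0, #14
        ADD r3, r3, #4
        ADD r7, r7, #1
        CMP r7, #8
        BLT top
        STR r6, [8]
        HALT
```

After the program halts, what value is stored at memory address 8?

r0=5
r6=9
r7=4
r3=0
r0=5+9=14
r6=M[0]=7
r0=14&7=6
r0=6^14=8
r3=0+4=4
r7=4+1=5
CMP r7, #8  (cmp 5,8)
BLT top: taken
r0=8+7=15
r6=M[4]=0
r0=15&0=0
r0=0^14=14
r3=4+4=8
r7=5+1=6
CMP r7, #8  (cmp 6,8)
BLT top: taken
r0=14+0=14
r6=M[8]=12
r0=14&12=12
r0=12^14=2
r3=8+4=12
r7=6+1=7
CMP r7, #8  (cmp 7,8)
BLT top: taken
r0=2+12=14
r6=M[12]=22
r0=14&22=6
r0=6^14=8
r3=12+4=16
r7=7+1=8
CMP r7, #8  (cmp 8,8)
BLT top: not taken
STR r6, [8] → M[8]=22
halt.

22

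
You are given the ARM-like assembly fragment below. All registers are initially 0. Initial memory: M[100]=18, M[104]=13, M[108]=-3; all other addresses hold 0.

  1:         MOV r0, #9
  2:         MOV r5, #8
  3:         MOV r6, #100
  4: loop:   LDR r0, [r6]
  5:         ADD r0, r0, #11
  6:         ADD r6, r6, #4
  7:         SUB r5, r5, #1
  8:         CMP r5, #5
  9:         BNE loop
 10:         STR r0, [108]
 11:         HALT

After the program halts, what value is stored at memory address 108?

8

after MOV r0, #9: r0=9
after MOV r5, #8: r5=8
after MOV r6, #100: r6=100
after LDR r0, [r6]: r0=M[100]=18
after ADD r0, r0, #11: r0=18+11=29
after ADD r6, r6, #4: r6=100+4=104
after SUB r5, r5, #1: r5=8-1=7
CMP r5, #5  (cmp 7,5)
BNE loop: taken
after LDR r0, [r6]: r0=M[104]=13
after ADD r0, r0, #11: r0=13+11=24
after ADD r6, r6, #4: r6=104+4=108
after SUB r5, r5, #1: r5=7-1=6
CMP r5, #5  (cmp 6,5)
BNE loop: taken
after LDR r0, [r6]: r0=M[108]=-3
after ADD r0, r0, #11: r0=(-3)+11=8
after ADD r6, r6, #4: r6=108+4=112
after SUB r5, r5, #1: r5=6-1=5
CMP r5, #5  (cmp 5,5)
BNE loop: not taken
STR r0, [108] → M[108]=8
halt.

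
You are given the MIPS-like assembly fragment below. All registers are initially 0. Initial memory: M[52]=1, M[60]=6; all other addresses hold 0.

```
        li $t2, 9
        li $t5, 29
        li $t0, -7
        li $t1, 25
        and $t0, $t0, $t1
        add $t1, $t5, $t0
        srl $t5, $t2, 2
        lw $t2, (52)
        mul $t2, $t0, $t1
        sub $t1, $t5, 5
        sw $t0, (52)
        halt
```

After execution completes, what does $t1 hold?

after li $t2, 9: $t2=9
after li $t5, 29: $t5=29
after li $t0, -7: $t0=-7
after li $t1, 25: $t1=25
after and $t0, $t0, $t1: $t0=(-7)&25=25
after add $t1, $t5, $t0: $t1=29+25=54
after srl $t5, $t2, 2: $t5=9>>2=2
after lw $t2, (52): $t2=M[52]=1
after mul $t2, $t0, $t1: $t2=25*54=1350
after sub $t1, $t5, 5: $t1=2-5=-3
sw $t0, (52) → M[52]=25
halt.

-3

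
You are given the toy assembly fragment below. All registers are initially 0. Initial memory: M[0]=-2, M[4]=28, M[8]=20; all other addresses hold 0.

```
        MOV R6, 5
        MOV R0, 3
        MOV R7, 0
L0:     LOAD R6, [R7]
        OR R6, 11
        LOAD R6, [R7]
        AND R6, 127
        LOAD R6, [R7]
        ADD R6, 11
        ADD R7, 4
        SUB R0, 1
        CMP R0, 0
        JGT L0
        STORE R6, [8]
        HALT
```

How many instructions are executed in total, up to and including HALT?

35

after MOV R6, 5: R6=5
after MOV R0, 3: R0=3
after MOV R7, 0: R7=0
after LOAD R6, [R7]: R6=M[0]=-2
after OR R6, 11: R6=(-2)|11=-1
after LOAD R6, [R7]: R6=M[0]=-2
after AND R6, 127: R6=(-2)&127=126
after LOAD R6, [R7]: R6=M[0]=-2
after ADD R6, 11: R6=(-2)+11=9
after ADD R7, 4: R7=0+4=4
after SUB R0, 1: R0=3-1=2
CMP R0, 0  (cmp 2,0)
JGT L0: taken
after LOAD R6, [R7]: R6=M[4]=28
after OR R6, 11: R6=28|11=31
after LOAD R6, [R7]: R6=M[4]=28
after AND R6, 127: R6=28&127=28
after LOAD R6, [R7]: R6=M[4]=28
after ADD R6, 11: R6=28+11=39
after ADD R7, 4: R7=4+4=8
after SUB R0, 1: R0=2-1=1
CMP R0, 0  (cmp 1,0)
JGT L0: taken
after LOAD R6, [R7]: R6=M[8]=20
after OR R6, 11: R6=20|11=31
after LOAD R6, [R7]: R6=M[8]=20
after AND R6, 127: R6=20&127=20
after LOAD R6, [R7]: R6=M[8]=20
after ADD R6, 11: R6=20+11=31
after ADD R7, 4: R7=8+4=12
after SUB R0, 1: R0=1-1=0
CMP R0, 0  (cmp 0,0)
JGT L0: not taken
STORE R6, [8] → M[8]=31
halt.
Total executed instructions: 35.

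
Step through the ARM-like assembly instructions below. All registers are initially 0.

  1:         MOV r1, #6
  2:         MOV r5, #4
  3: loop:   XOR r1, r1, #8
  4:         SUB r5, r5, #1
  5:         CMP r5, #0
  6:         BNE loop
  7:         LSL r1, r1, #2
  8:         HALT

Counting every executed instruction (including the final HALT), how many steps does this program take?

20

MOV r1, #6 → r1=6
MOV r5, #4 → r5=4
XOR r1, r1, #8 → r1=6^8=14
SUB r5, r5, #1 → r5=4-1=3
CMP r5, #0  (cmp 3,0)
BNE loop: taken
XOR r1, r1, #8 → r1=14^8=6
SUB r5, r5, #1 → r5=3-1=2
CMP r5, #0  (cmp 2,0)
BNE loop: taken
XOR r1, r1, #8 → r1=6^8=14
SUB r5, r5, #1 → r5=2-1=1
CMP r5, #0  (cmp 1,0)
BNE loop: taken
XOR r1, r1, #8 → r1=14^8=6
SUB r5, r5, #1 → r5=1-1=0
CMP r5, #0  (cmp 0,0)
BNE loop: not taken
LSL r1, r1, #2 → r1=6<<2=24
halt.
Total executed instructions: 20.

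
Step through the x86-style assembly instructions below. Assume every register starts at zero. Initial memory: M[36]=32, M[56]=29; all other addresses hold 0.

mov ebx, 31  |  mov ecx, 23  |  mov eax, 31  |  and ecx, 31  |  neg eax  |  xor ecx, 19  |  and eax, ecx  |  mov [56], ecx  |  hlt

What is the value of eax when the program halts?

0

mov ebx, 31 → ebx=31
mov ecx, 23 → ecx=23
mov eax, 31 → eax=31
and ecx, 31 → ecx=23&31=23
neg eax → eax=-(31)=-31
xor ecx, 19 → ecx=23^19=4
and eax, ecx → eax=(-31)&4=0
mov [56], ecx → M[56]=4
halt.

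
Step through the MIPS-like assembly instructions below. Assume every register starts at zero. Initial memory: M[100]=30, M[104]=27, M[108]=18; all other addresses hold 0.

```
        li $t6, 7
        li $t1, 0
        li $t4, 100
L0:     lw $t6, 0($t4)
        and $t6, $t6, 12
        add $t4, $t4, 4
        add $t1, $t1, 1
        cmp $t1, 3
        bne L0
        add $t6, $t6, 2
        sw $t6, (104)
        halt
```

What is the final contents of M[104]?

2

li $t6, 7 → $t6=7
li $t1, 0 → $t1=0
li $t4, 100 → $t4=100
lw $t6, 0($t4) → $t6=M[100]=30
and $t6, $t6, 12 → $t6=30&12=12
add $t4, $t4, 4 → $t4=100+4=104
add $t1, $t1, 1 → $t1=0+1=1
cmp $t1, 3  (cmp 1,3)
bne L0: taken
lw $t6, 0($t4) → $t6=M[104]=27
and $t6, $t6, 12 → $t6=27&12=8
add $t4, $t4, 4 → $t4=104+4=108
add $t1, $t1, 1 → $t1=1+1=2
cmp $t1, 3  (cmp 2,3)
bne L0: taken
lw $t6, 0($t4) → $t6=M[108]=18
and $t6, $t6, 12 → $t6=18&12=0
add $t4, $t4, 4 → $t4=108+4=112
add $t1, $t1, 1 → $t1=2+1=3
cmp $t1, 3  (cmp 3,3)
bne L0: not taken
add $t6, $t6, 2 → $t6=0+2=2
sw $t6, (104) → M[104]=2
halt.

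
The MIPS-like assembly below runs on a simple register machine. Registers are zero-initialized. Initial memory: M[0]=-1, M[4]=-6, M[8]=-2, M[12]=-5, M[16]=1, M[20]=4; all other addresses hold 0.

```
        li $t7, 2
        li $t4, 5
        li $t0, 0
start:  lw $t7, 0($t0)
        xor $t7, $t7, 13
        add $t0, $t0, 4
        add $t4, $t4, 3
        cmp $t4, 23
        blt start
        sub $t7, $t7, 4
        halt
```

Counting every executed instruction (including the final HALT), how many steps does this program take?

after li $t7, 2: $t7=2
after li $t4, 5: $t4=5
after li $t0, 0: $t0=0
after lw $t7, 0($t0): $t7=M[0]=-1
after xor $t7, $t7, 13: $t7=(-1)^13=-14
after add $t0, $t0, 4: $t0=0+4=4
after add $t4, $t4, 3: $t4=5+3=8
cmp $t4, 23  (cmp 8,23)
blt start: taken
after lw $t7, 0($t0): $t7=M[4]=-6
after xor $t7, $t7, 13: $t7=(-6)^13=-9
after add $t0, $t0, 4: $t0=4+4=8
after add $t4, $t4, 3: $t4=8+3=11
cmp $t4, 23  (cmp 11,23)
blt start: taken
after lw $t7, 0($t0): $t7=M[8]=-2
after xor $t7, $t7, 13: $t7=(-2)^13=-13
after add $t0, $t0, 4: $t0=8+4=12
after add $t4, $t4, 3: $t4=11+3=14
cmp $t4, 23  (cmp 14,23)
blt start: taken
after lw $t7, 0($t0): $t7=M[12]=-5
after xor $t7, $t7, 13: $t7=(-5)^13=-10
after add $t0, $t0, 4: $t0=12+4=16
after add $t4, $t4, 3: $t4=14+3=17
cmp $t4, 23  (cmp 17,23)
blt start: taken
after lw $t7, 0($t0): $t7=M[16]=1
after xor $t7, $t7, 13: $t7=1^13=12
after add $t0, $t0, 4: $t0=16+4=20
after add $t4, $t4, 3: $t4=17+3=20
cmp $t4, 23  (cmp 20,23)
blt start: taken
after lw $t7, 0($t0): $t7=M[20]=4
after xor $t7, $t7, 13: $t7=4^13=9
after add $t0, $t0, 4: $t0=20+4=24
after add $t4, $t4, 3: $t4=20+3=23
cmp $t4, 23  (cmp 23,23)
blt start: not taken
after sub $t7, $t7, 4: $t7=9-4=5
halt.
Total executed instructions: 41.

41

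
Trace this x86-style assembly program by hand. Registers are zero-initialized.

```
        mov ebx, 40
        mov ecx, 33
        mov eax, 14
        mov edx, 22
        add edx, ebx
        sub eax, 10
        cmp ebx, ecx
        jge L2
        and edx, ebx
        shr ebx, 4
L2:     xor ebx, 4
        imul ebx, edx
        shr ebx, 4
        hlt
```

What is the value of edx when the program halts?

62

ebx=40
ecx=33
eax=14
edx=22
edx=22+40=62
eax=14-10=4
cmp ebx, ecx  (cmp 40,33)
jge L2: taken
ebx=40^4=44
ebx=44*62=2728
ebx=2728>>4=170
halt.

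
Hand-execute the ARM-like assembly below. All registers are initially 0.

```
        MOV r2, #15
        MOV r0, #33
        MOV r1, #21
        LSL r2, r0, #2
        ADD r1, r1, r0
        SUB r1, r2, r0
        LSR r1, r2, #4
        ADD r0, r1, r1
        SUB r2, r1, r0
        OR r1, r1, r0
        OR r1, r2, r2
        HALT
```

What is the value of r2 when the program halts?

r2=15
r0=33
r1=21
r2=33<<2=132
r1=21+33=54
r1=132-33=99
r1=132>>4=8
r0=8+8=16
r2=8-16=-8
r1=8|16=24
r1=(-8)|(-8)=-8
halt.

-8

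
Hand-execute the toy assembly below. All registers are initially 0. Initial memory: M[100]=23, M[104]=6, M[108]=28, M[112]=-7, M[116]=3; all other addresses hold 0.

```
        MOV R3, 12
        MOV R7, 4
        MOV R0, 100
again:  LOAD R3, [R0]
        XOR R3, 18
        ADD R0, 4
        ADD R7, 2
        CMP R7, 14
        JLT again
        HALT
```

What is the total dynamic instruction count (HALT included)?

34

after MOV R3, 12: R3=12
after MOV R7, 4: R7=4
after MOV R0, 100: R0=100
after LOAD R3, [R0]: R3=M[100]=23
after XOR R3, 18: R3=23^18=5
after ADD R0, 4: R0=100+4=104
after ADD R7, 2: R7=4+2=6
CMP R7, 14  (cmp 6,14)
JLT again: taken
after LOAD R3, [R0]: R3=M[104]=6
after XOR R3, 18: R3=6^18=20
after ADD R0, 4: R0=104+4=108
after ADD R7, 2: R7=6+2=8
CMP R7, 14  (cmp 8,14)
JLT again: taken
after LOAD R3, [R0]: R3=M[108]=28
after XOR R3, 18: R3=28^18=14
after ADD R0, 4: R0=108+4=112
after ADD R7, 2: R7=8+2=10
CMP R7, 14  (cmp 10,14)
JLT again: taken
after LOAD R3, [R0]: R3=M[112]=-7
after XOR R3, 18: R3=(-7)^18=-21
after ADD R0, 4: R0=112+4=116
after ADD R7, 2: R7=10+2=12
CMP R7, 14  (cmp 12,14)
JLT again: taken
after LOAD R3, [R0]: R3=M[116]=3
after XOR R3, 18: R3=3^18=17
after ADD R0, 4: R0=116+4=120
after ADD R7, 2: R7=12+2=14
CMP R7, 14  (cmp 14,14)
JLT again: not taken
halt.
Total executed instructions: 34.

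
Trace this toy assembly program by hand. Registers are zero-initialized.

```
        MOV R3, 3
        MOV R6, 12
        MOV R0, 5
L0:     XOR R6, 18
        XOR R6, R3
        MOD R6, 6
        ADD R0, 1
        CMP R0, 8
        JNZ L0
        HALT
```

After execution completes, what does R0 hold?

R3=3
R6=12
R0=5
R6=12^18=30
R6=30^3=29
R6=29%6=5
R0=5+1=6
CMP R0, 8  (cmp 6,8)
JNZ L0: taken
R6=5^18=23
R6=23^3=20
R6=20%6=2
R0=6+1=7
CMP R0, 8  (cmp 7,8)
JNZ L0: taken
R6=2^18=16
R6=16^3=19
R6=19%6=1
R0=7+1=8
CMP R0, 8  (cmp 8,8)
JNZ L0: not taken
halt.

8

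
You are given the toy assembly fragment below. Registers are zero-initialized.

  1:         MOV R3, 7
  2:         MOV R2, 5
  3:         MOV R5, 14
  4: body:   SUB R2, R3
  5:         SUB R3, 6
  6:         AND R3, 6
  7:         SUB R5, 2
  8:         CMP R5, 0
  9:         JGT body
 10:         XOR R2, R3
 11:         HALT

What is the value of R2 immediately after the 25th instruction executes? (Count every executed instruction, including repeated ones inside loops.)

R3=7
R2=5
R5=14
R2=5-7=-2
R3=7-6=1
R3=1&6=0
R5=14-2=12
CMP R5, 0  (cmp 12,0)
JGT body: taken
R2=(-2)-0=-2
R3=0-6=-6
R3=(-6)&6=2
R5=12-2=10
CMP R5, 0  (cmp 10,0)
JGT body: taken
R2=(-2)-2=-4
R3=2-6=-4
R3=(-4)&6=4
R5=10-2=8
CMP R5, 0  (cmp 8,0)
JGT body: taken
R2=(-4)-4=-8
R3=4-6=-2
R3=(-2)&6=6
R5=8-2=6
After step 25: R2 = -8.

-8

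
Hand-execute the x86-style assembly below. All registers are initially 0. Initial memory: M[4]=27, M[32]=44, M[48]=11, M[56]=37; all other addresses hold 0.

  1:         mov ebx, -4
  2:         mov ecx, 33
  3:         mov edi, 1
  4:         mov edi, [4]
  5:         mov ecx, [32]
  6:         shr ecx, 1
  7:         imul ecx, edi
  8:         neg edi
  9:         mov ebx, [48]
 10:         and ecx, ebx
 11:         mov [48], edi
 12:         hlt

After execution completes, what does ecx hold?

ebx=-4
ecx=33
edi=1
edi=M[4]=27
ecx=M[32]=44
ecx=44>>1=22
ecx=22*27=594
edi=-(27)=-27
ebx=M[48]=11
ecx=594&11=2
mov [48], edi → M[48]=-27
halt.

2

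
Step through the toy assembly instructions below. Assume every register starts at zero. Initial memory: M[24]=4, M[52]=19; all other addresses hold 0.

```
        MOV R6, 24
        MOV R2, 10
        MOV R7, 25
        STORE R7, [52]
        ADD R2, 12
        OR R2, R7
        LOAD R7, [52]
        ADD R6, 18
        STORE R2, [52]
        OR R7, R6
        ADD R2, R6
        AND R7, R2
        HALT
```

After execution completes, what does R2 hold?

after MOV R6, 24: R6=24
after MOV R2, 10: R2=10
after MOV R7, 25: R7=25
STORE R7, [52] → M[52]=25
after ADD R2, 12: R2=10+12=22
after OR R2, R7: R2=22|25=31
after LOAD R7, [52]: R7=M[52]=25
after ADD R6, 18: R6=24+18=42
STORE R2, [52] → M[52]=31
after OR R7, R6: R7=25|42=59
after ADD R2, R6: R2=31+42=73
after AND R7, R2: R7=59&73=9
halt.

73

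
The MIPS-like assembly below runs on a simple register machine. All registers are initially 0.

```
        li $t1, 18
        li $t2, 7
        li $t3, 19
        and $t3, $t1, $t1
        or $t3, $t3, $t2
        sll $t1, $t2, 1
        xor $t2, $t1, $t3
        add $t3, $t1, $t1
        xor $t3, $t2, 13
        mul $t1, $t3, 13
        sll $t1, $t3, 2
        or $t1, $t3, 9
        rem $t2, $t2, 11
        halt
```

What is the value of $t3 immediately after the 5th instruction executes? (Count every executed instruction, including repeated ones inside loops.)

li $t1, 18 → $t1=18
li $t2, 7 → $t2=7
li $t3, 19 → $t3=19
and $t3, $t1, $t1 → $t3=18&18=18
or $t3, $t3, $t2 → $t3=18|7=23
After step 5: $t3 = 23.

23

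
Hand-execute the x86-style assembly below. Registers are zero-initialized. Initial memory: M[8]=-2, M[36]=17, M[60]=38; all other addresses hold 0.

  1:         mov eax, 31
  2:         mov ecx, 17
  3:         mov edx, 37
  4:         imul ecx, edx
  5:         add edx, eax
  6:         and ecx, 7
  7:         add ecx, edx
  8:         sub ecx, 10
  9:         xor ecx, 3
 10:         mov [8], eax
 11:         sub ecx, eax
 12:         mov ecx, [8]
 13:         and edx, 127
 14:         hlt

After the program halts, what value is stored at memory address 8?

31

mov eax, 31 → eax=31
mov ecx, 17 → ecx=17
mov edx, 37 → edx=37
imul ecx, edx → ecx=17*37=629
add edx, eax → edx=37+31=68
and ecx, 7 → ecx=629&7=5
add ecx, edx → ecx=5+68=73
sub ecx, 10 → ecx=73-10=63
xor ecx, 3 → ecx=63^3=60
mov [8], eax → M[8]=31
sub ecx, eax → ecx=60-31=29
mov ecx, [8] → ecx=M[8]=31
and edx, 127 → edx=68&127=68
halt.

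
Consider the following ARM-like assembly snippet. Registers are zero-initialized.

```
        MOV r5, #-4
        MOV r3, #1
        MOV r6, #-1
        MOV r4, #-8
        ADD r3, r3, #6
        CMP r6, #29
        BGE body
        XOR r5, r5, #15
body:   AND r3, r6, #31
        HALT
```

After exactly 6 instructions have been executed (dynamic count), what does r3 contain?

after MOV r5, #-4: r5=-4
after MOV r3, #1: r3=1
after MOV r6, #-1: r6=-1
after MOV r4, #-8: r4=-8
after ADD r3, r3, #6: r3=1+6=7
CMP r6, #29  (cmp -1,29)
After step 6: r3 = 7.

7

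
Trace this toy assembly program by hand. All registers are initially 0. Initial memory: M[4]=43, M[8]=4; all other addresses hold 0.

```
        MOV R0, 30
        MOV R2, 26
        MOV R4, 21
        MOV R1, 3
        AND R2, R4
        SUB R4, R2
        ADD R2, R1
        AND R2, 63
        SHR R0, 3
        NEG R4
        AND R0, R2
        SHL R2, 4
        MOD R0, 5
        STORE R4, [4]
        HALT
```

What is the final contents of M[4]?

-5

after MOV R0, 30: R0=30
after MOV R2, 26: R2=26
after MOV R4, 21: R4=21
after MOV R1, 3: R1=3
after AND R2, R4: R2=26&21=16
after SUB R4, R2: R4=21-16=5
after ADD R2, R1: R2=16+3=19
after AND R2, 63: R2=19&63=19
after SHR R0, 3: R0=30>>3=3
after NEG R4: R4=-(5)=-5
after AND R0, R2: R0=3&19=3
after SHL R2, 4: R2=19<<4=304
after MOD R0, 5: R0=3%5=3
STORE R4, [4] → M[4]=-5
halt.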